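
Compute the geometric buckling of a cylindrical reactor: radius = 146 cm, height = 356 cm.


B^2 = (2.405/R)^2 + (pi/H)^2
B^2 = (2.405/146)^2 + (pi/356)^2
B^2 = 3.4922e-04 /cm^2

3.4922e-04


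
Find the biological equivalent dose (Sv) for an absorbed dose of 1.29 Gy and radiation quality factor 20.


H = D * Q
H = 1.29 * 20
H = 25.800 Sv

25.800


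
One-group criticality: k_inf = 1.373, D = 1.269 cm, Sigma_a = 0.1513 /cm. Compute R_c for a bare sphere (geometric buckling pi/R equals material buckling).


L^2 = D / Sigma_a = 1.269 / 0.1513 = 8.387310 cm^2
B_m^2 = (k_inf - 1) / L^2 = (1.373 - 1) / 8.387310 = 0.04447195 /cm^2
For a bare sphere: B_g = pi/R, so R_c = pi / sqrt(B_m^2)
R_c = pi / sqrt(0.04447195) = 14.897 cm

14.897


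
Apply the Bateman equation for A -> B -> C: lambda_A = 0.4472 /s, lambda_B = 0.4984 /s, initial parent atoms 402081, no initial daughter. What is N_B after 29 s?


N_B(t) = lambda_A * N_A0 / (lambda_B - lambda_A) * [exp(-lambda_A*t) - exp(-lambda_B*t)]
exp(-0.4472*29) = 2.331963e-06; exp(-0.4984*29) = 5.283008e-07
N_B = 0.4472 * 402081 / (0.4984 - 0.4472) * (2.331963e-06 - 5.283008e-07)
N_B = 6.3343

6.3343


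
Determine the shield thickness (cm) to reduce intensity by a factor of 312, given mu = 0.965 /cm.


x = ln(factor) / mu
x = ln(312) / 0.965
x = 5.9513 cm

5.9513


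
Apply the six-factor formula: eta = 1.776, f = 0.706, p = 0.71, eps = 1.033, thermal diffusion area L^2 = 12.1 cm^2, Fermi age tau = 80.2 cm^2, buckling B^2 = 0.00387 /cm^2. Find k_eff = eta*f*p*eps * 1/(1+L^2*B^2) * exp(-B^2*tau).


k_inf = eta*f*p*eps = 1.776*0.706*0.71*1.033 = 0.9196156
P_TNL = 1/(1 + L^2*B^2) = 1/(1 + 12.1*0.00387) = 0.9552677
P_FNL = exp(-B^2*tau) = exp(-0.00387*80.2) = 0.7331727
k_eff = k_inf * P_TNL * P_FNL = 0.9196156 * 0.9552677 * 0.7331727
k_eff = 0.64408

0.64408


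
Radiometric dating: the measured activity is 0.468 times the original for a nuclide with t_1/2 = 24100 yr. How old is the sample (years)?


lambda = ln(2) / t_half = ln(2) / 24100 = 2.876129e-05 /yr
t = -ln(A/A0) / lambda
t = -ln(0.468) / 2.876129e-05
t = 26400 yr

26400


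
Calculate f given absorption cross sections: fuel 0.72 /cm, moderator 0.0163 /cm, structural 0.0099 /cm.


f = Sigma_a_fuel / (Sigma_a_fuel + Sigma_a_mod + Sigma_a_other)
f = 0.72 / (0.72 + 0.0163 + 0.0099)
f = 0.96489

0.96489


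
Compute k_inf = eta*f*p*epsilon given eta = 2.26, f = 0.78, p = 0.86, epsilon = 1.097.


k_inf = eta * f * p * epsilon
k_inf = 2.26 * 0.78 * 0.86 * 1.097
k_inf = 1.6631

1.6631


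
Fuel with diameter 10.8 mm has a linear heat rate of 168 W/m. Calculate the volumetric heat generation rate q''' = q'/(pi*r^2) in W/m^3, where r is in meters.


r = D / 2 / 1000 = 10.8 / 2 / 1000 = 0.0054 m
q''' = q' / (pi * r^2)
q''' = 168 / (pi * 0.0054^2)
q''' = 1.8339e+06 W/m^3

1.8339e+06


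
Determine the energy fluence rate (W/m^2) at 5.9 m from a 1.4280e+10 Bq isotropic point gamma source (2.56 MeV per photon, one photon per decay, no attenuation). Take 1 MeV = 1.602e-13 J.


psi = A * E * 1.602e-13 / (4*pi*r^2)
psi = 1.4280e+10 * 2.56 * 1.602e-13 / (4*pi*5.9^2)
psi = 1.3388e-05 W/m^2

1.3388e-05


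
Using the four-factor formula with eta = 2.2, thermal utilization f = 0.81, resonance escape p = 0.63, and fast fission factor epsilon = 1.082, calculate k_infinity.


k_inf = eta * f * p * epsilon
k_inf = 2.2 * 0.81 * 0.63 * 1.082
k_inf = 1.2147

1.2147


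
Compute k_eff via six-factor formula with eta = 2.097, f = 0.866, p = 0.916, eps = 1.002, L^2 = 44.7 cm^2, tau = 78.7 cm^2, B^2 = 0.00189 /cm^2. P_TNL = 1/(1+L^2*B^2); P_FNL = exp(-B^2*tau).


k_inf = eta*f*p*eps = 2.097*0.866*0.916*1.002 = 1.666785
P_TNL = 1/(1 + L^2*B^2) = 1/(1 + 44.7*0.00189) = 0.9220984
P_FNL = exp(-B^2*tau) = exp(-0.00189*78.7) = 0.8617906
k_eff = k_inf * P_TNL * P_FNL = 1.666785 * 0.9220984 * 0.8617906
k_eff = 1.3245

1.3245


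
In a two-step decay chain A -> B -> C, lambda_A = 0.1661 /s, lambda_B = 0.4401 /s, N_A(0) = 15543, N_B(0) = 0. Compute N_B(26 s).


N_B(t) = lambda_A * N_A0 / (lambda_B - lambda_A) * [exp(-lambda_A*t) - exp(-lambda_B*t)]
exp(-0.1661*26) = 0.01331852; exp(-0.4401*26) = 1.072857e-05
N_B = 0.1661 * 15543 / (0.4401 - 0.1661) * (0.01331852 - 1.072857e-05)
N_B = 125.39

125.39


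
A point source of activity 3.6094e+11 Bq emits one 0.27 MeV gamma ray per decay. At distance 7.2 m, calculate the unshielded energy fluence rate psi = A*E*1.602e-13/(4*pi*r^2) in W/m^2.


psi = A * E * 1.602e-13 / (4*pi*r^2)
psi = 3.6094e+11 * 0.27 * 1.602e-13 / (4*pi*7.2^2)
psi = 2.3965e-05 W/m^2

2.3965e-05


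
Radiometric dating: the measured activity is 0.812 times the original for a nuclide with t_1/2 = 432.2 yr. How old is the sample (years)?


lambda = ln(2) / t_half = ln(2) / 432.2 = 0.001603765 /yr
t = -ln(A/A0) / lambda
t = -ln(0.812) / 0.001603765
t = 129.85 yr

129.85


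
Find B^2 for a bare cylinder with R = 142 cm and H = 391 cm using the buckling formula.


B^2 = (2.405/R)^2 + (pi/H)^2
B^2 = (2.405/142)^2 + (pi/391)^2
B^2 = 3.5141e-04 /cm^2

3.5141e-04


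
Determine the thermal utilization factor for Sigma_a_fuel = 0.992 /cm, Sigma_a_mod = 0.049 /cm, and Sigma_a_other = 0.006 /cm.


f = Sigma_a_fuel / (Sigma_a_fuel + Sigma_a_mod + Sigma_a_other)
f = 0.992 / (0.992 + 0.049 + 0.006)
f = 0.94747

0.94747


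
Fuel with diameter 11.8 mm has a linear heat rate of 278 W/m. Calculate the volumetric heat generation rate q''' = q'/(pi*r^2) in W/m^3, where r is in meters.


r = D / 2 / 1000 = 11.8 / 2 / 1000 = 0.0059 m
q''' = q' / (pi * r^2)
q''' = 278 / (pi * 0.0059^2)
q''' = 2.5421e+06 W/m^3

2.5421e+06


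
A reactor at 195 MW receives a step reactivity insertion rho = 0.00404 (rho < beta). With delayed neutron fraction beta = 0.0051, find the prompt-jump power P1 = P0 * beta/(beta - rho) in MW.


P1/P0 = beta / (beta - rho)
P1/P0 = 0.0051 / (0.0051 - 0.00404) = 4.811321
P1 = 195 * 4.811321 = 938.21 MW

938.21


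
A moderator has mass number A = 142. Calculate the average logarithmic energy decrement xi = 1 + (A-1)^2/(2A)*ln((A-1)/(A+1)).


xi = 1 + (A-1)^2/(2A) * ln((A-1)/(A+1))
xi = 1 + (142-1)^2/(2*142) * ln((142-1)/(142 +1))
xi = 0.014019

0.014019


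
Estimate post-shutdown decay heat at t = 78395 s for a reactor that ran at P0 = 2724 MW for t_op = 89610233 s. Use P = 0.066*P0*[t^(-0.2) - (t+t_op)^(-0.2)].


P/P0 = 0.066 * [t^(-0.2) - (t + t_op)^(-0.2)]
P/P0 = 0.066 * [78395^(-0.2) - (78395 + 89610233)^(-0.2)]
P/P0 = 0.066 * [0.1049886 - 0.02567158] = 0.005234923
P = 2724 * 0.005234923 = 14.260 MW

14.260


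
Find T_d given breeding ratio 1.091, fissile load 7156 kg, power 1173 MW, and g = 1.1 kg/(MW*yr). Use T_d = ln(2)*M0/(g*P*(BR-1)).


Breeding gain G = BR - 1 = 1.091 - 1 = 0.091
Fissile production rate = g * P * G = 1.1 * 1173 * 0.091 = 117.4173 kg/yr
T_d = ln(2) * M0 / (g * P * G)
T_d = ln(2) * 7156 / 117.4173 = 42.244 yr

42.244


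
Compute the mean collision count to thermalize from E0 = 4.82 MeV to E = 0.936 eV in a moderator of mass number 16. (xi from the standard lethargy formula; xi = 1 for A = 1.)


xi = 1 + (A-1)^2/(2A)*ln((A-1)/(A+1)) = 0.1199467 (for A = 16)
n = ln(E0/E) / xi
n = ln(4.82e6 / 0.936) / 0.1199467
n = ln(5.149573e+06) / 0.1199467 = 128.84

128.84


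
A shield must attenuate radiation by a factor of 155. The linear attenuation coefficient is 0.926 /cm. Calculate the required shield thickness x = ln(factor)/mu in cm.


x = ln(factor) / mu
x = ln(155) / 0.926
x = 5.4465 cm

5.4465


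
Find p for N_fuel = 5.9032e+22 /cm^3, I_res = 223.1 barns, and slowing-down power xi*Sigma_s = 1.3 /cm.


p = exp(-N * I * 1e-24 / (xi*Sigma_s))
p = exp(-5.9032e+22 * 223.1 * 1e-24 / 1.3)
p = 3.9834e-05

3.9834e-05


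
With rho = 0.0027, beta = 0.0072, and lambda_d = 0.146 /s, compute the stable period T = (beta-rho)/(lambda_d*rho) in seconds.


T = (beta - rho) / (lambda_d * rho)
T = (0.0072 - 0.0027) / (0.146 * 0.0027)
T = 11.416 s

11.416


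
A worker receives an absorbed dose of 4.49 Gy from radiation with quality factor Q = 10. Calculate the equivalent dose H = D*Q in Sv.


H = D * Q
H = 4.49 * 10
H = 44.900 Sv

44.900


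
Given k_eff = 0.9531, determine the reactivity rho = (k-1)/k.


rho = (k_eff - 1) / k_eff
rho = (0.9531 - 1) / 0.9531
rho = -0.049208

-0.049208


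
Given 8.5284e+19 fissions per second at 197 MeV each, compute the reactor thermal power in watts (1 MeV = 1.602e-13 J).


P = fission_rate * E_MeV * 1.602e-13
P = 8.5284e+19 * 197 * 1.602e-13
P = 2.6915e+09 W

2.6915e+09


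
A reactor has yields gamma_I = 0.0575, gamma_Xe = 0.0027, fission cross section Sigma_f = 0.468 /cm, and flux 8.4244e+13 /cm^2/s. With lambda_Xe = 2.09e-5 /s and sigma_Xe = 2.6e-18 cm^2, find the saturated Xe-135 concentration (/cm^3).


Xe_eq = (gamma_I + gamma_Xe) * Sigma_f * phi / (lambda_Xe + sigma_Xe * phi)
Numerator = (0.0575 + 0.0027) * 0.468 * 8.4244e+13 = 2.373457e+12
Denominator = 2.09e-5 + 2.6e-18 * 8.4244e+13 = 2.399344e-04
Xe_eq = 2.373457e+12 / 2.399344e-04 = 9.8921e+15 /cm^3

9.8921e+15


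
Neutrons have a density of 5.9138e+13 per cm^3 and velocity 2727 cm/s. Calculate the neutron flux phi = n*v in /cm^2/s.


phi = n * v
phi = 5.9138e+13 * 2727
phi = 1.6127e+17 /cm^2/s

1.6127e+17


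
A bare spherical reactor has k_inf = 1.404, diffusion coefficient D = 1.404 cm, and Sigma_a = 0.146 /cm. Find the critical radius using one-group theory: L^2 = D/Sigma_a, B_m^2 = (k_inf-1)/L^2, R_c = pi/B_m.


L^2 = D / Sigma_a = 1.404 / 0.146 = 9.616438 cm^2
B_m^2 = (k_inf - 1) / L^2 = (1.404 - 1) / 9.616438 = 0.04201140 /cm^2
For a bare sphere: B_g = pi/R, so R_c = pi / sqrt(B_m^2)
R_c = pi / sqrt(0.04201140) = 15.327 cm

15.327


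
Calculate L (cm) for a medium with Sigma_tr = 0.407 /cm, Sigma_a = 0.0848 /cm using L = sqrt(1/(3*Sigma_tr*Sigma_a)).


D = 1 / (3 * Sigma_tr) = 1 / (3 * 0.407) = 0.8190008 cm
L = sqrt(D / Sigma_a)
L = sqrt(0.8190008 / 0.0848)
L = 3.1077 cm

3.1077


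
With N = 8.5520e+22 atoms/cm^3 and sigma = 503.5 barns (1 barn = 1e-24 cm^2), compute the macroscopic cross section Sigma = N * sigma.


Sigma = N * sigma_barns * 1e-24
Sigma = 8.5520e+22 * 503.5 * 1e-24
Sigma = 43.059 /cm

43.059


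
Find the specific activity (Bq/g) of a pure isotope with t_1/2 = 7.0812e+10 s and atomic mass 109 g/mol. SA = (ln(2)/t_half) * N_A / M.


lambda = ln(2) / t_half = ln(2) / 7.0812e+10 = 9.788555e-12 /s
SA = lambda * N_A / M
SA = 9.788555e-12 * 6.022e23 / 109
SA = 5.4080e+10 Bq/g

5.4080e+10


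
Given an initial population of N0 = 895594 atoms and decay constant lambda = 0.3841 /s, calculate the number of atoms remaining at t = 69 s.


N = N0 * exp(-lambda * t)
N = 895594 * exp(-0.3841 * 69)
N = 2.7672e-06

2.7672e-06


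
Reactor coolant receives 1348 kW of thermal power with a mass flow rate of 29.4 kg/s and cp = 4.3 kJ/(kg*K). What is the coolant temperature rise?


dT = Q / (m_dot * cp)
dT = 1348 / (29.4 * 4.3)
dT = 10.663 C

10.663


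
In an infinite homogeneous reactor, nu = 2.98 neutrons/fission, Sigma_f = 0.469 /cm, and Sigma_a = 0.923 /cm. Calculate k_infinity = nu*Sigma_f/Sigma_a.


k_inf = nu * Sigma_f / Sigma_a
k_inf = 2.98 * 0.469 / 0.923
k_inf = 1.5142

1.5142


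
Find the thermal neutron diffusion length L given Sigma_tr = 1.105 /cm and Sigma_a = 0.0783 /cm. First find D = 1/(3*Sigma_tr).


D = 1 / (3 * Sigma_tr) = 1 / (3 * 1.105) = 0.3016591 cm
L = sqrt(D / Sigma_a)
L = sqrt(0.3016591 / 0.0783)
L = 1.9628 cm

1.9628


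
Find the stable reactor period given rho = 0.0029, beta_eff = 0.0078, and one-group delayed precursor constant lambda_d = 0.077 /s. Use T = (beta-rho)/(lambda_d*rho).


T = (beta - rho) / (lambda_d * rho)
T = (0.0078 - 0.0029) / (0.077 * 0.0029)
T = 21.944 s

21.944


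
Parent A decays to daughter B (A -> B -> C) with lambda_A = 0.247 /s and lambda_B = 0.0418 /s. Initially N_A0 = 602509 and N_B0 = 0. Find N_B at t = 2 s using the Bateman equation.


N_B(t) = lambda_A * N_A0 / (lambda_B - lambda_A) * [exp(-lambda_A*t) - exp(-lambda_B*t)]
exp(-0.247*2) = 0.6101808; exp(-0.0418*2) = 0.9197991
N_B = 0.247 * 602509 / (0.0418 - 0.247) * (0.6101808 - 0.9197991)
N_B = 224548

224548


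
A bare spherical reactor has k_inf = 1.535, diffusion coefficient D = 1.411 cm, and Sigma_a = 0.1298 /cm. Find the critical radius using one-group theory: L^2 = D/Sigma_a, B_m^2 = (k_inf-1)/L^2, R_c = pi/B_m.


L^2 = D / Sigma_a = 1.411 / 0.1298 = 10.87057 cm^2
B_m^2 = (k_inf - 1) / L^2 = (1.535 - 1) / 10.87057 = 0.04921545 /cm^2
For a bare sphere: B_g = pi/R, so R_c = pi / sqrt(B_m^2)
R_c = pi / sqrt(0.04921545) = 14.161 cm

14.161


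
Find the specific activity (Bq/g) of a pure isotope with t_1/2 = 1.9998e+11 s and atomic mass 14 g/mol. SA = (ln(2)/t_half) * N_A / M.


lambda = ln(2) / t_half = ln(2) / 1.9998e+11 = 3.466083e-12 /s
SA = lambda * N_A / M
SA = 3.466083e-12 * 6.022e23 / 14
SA = 1.4909e+11 Bq/g

1.4909e+11


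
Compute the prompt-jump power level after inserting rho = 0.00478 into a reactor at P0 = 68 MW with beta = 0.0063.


P1/P0 = beta / (beta - rho)
P1/P0 = 0.0063 / (0.0063 - 0.00478) = 4.144737
P1 = 68 * 4.144737 = 281.84 MW

281.84


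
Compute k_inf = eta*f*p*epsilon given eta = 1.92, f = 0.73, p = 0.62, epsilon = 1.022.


k_inf = eta * f * p * epsilon
k_inf = 1.92 * 0.73 * 0.62 * 1.022
k_inf = 0.88811

0.88811


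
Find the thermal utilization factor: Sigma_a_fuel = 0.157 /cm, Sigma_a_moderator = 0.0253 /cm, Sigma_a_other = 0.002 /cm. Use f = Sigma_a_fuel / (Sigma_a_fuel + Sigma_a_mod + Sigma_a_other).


f = Sigma_a_fuel / (Sigma_a_fuel + Sigma_a_mod + Sigma_a_other)
f = 0.157 / (0.157 + 0.0253 + 0.002)
f = 0.85187

0.85187


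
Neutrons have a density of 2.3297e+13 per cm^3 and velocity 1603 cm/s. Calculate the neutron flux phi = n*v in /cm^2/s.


phi = n * v
phi = 2.3297e+13 * 1603
phi = 3.7345e+16 /cm^2/s

3.7345e+16


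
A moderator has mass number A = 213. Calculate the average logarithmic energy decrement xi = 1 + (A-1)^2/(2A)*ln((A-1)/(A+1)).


xi = 1 + (A-1)^2/(2A) * ln((A-1)/(A+1))
xi = 1 + (213-1)^2/(2*213) * ln((213-1)/(213 +1))
xi = 0.0093604

0.0093604


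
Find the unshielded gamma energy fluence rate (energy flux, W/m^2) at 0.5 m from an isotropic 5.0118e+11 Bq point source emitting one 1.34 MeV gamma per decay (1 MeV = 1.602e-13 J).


psi = A * E * 1.602e-13 / (4*pi*r^2)
psi = 5.0118e+11 * 1.34 * 1.602e-13 / (4*pi*0.5^2)
psi = 0.034246 W/m^2

0.034246


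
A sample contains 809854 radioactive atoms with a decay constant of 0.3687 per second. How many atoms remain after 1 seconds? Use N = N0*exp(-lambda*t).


N = N0 * exp(-lambda * t)
N = 809854 * exp(-0.3687 * 1)
N = 560122

560122


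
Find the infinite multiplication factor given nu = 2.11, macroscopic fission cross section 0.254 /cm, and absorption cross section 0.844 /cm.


k_inf = nu * Sigma_f / Sigma_a
k_inf = 2.11 * 0.254 / 0.844
k_inf = 0.63500

0.63500


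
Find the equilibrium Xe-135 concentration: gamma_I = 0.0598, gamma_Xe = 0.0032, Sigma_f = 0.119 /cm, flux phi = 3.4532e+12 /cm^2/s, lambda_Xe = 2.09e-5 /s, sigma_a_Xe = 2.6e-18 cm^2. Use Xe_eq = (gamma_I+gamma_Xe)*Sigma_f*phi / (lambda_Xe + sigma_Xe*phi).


Xe_eq = (gamma_I + gamma_Xe) * Sigma_f * phi / (lambda_Xe + sigma_Xe * phi)
Numerator = (0.0598 + 0.0032) * 0.119 * 3.4532e+12 = 2.588864e+10
Denominator = 2.09e-5 + 2.6e-18 * 3.4532e+12 = 2.987832e-05
Xe_eq = 2.588864e+10 / 2.987832e-05 = 8.6647e+14 /cm^3

8.6647e+14


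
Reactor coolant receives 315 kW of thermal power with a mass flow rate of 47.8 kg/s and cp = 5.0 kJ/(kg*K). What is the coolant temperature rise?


dT = Q / (m_dot * cp)
dT = 315 / (47.8 * 5.0)
dT = 1.3180 C

1.3180


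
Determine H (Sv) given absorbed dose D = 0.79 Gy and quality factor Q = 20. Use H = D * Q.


H = D * Q
H = 0.79 * 20
H = 15.800 Sv

15.800


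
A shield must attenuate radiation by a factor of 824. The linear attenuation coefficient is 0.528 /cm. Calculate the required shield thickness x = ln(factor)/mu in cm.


x = ln(factor) / mu
x = ln(824) / 0.528
x = 12.716 cm

12.716


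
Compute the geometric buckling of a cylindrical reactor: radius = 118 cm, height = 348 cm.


B^2 = (2.405/R)^2 + (pi/H)^2
B^2 = (2.405/118)^2 + (pi/348)^2
B^2 = 4.9690e-04 /cm^2

4.9690e-04


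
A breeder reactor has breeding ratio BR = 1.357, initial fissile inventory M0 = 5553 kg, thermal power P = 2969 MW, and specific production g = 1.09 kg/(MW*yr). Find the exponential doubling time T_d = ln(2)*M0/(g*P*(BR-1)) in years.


Breeding gain G = BR - 1 = 1.357 - 1 = 0.357
Fissile production rate = g * P * G = 1.09 * 2969 * 0.357 = 1155.32697 kg/yr
T_d = ln(2) * M0 / (g * P * G)
T_d = ln(2) * 5553 / 1155.32697 = 3.3316 yr

3.3316


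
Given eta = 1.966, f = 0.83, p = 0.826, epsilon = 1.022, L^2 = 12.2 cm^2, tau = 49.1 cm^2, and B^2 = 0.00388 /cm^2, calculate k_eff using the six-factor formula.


k_inf = eta*f*p*eps = 1.966*0.83*0.826*1.022 = 1.377503
P_TNL = 1/(1 + L^2*B^2) = 1/(1 + 12.2*0.00388) = 0.9548034
P_FNL = exp(-B^2*tau) = exp(-0.00388*49.1) = 0.8265391
k_eff = k_inf * P_TNL * P_FNL = 1.377503 * 0.9548034 * 0.8265391
k_eff = 1.0871

1.0871


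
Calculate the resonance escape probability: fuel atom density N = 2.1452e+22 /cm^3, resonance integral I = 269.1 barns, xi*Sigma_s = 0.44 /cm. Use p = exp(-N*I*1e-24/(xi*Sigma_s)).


p = exp(-N * I * 1e-24 / (xi*Sigma_s))
p = exp(-2.1452e+22 * 269.1 * 1e-24 / 0.44)
p = 2.0050e-06

2.0050e-06


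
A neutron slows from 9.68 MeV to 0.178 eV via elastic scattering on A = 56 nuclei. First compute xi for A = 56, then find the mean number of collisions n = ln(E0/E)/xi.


xi = 1 + (A-1)^2/(2A)*ln((A-1)/(A+1)) = 0.03529286 (for A = 56)
n = ln(E0/E) / xi
n = ln(9.68e6 / 0.178) / 0.03529286
n = ln(5.438202e+07) / 0.03529286 = 504.68

504.68


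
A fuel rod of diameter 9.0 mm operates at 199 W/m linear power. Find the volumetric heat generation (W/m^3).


r = D / 2 / 1000 = 9.0 / 2 / 1000 = 0.0045 m
q''' = q' / (pi * r^2)
q''' = 199 / (pi * 0.0045^2)
q''' = 3.1281e+06 W/m^3

3.1281e+06


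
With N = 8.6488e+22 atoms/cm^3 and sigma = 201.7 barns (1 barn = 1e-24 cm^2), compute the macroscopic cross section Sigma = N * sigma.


Sigma = N * sigma_barns * 1e-24
Sigma = 8.6488e+22 * 201.7 * 1e-24
Sigma = 17.445 /cm

17.445


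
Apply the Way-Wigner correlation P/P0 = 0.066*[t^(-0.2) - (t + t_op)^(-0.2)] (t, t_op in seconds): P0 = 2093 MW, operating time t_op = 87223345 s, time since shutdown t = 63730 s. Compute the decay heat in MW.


P/P0 = 0.066 * [t^(-0.2) - (t + t_op)^(-0.2)]
P/P0 = 0.066 * [63730^(-0.2) - (63730 + 87223345)^(-0.2)]
P/P0 = 0.066 * [0.1094287 - 0.02581131] = 0.005518748
P = 2093 * 0.005518748 = 11.551 MW

11.551


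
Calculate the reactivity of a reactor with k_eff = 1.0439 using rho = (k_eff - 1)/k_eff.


rho = (k_eff - 1) / k_eff
rho = (1.0439 - 1) / 1.0439
rho = 0.042054

0.042054


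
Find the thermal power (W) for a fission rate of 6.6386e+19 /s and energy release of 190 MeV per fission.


P = fission_rate * E_MeV * 1.602e-13
P = 6.6386e+19 * 190 * 1.602e-13
P = 2.0207e+09 W

2.0207e+09


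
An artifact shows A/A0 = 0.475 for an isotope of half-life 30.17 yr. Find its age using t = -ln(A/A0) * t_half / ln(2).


lambda = ln(2) / t_half = ln(2) / 30.17 = 0.02297472 /yr
t = -ln(A/A0) / lambda
t = -ln(0.475) / 0.02297472
t = 32.403 yr

32.403


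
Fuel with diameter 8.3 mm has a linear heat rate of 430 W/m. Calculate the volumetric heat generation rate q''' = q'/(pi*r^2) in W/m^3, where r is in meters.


r = D / 2 / 1000 = 8.3 / 2 / 1000 = 0.00415 m
q''' = q' / (pi * r^2)
q''' = 430 / (pi * 0.00415^2)
q''' = 7.9474e+06 W/m^3

7.9474e+06


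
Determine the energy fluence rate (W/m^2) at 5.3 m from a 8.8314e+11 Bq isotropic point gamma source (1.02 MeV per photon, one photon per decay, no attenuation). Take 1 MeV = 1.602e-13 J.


psi = A * E * 1.602e-13 / (4*pi*r^2)
psi = 8.8314e+11 * 1.02 * 1.602e-13 / (4*pi*5.3^2)
psi = 4.0882e-04 W/m^2

4.0882e-04


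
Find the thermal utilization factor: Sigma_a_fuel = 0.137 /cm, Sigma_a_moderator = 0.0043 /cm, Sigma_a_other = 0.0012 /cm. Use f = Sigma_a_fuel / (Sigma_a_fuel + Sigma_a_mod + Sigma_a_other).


f = Sigma_a_fuel / (Sigma_a_fuel + Sigma_a_mod + Sigma_a_other)
f = 0.137 / (0.137 + 0.0043 + 0.0012)
f = 0.96140

0.96140


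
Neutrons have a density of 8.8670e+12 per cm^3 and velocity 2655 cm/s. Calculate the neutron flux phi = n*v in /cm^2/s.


phi = n * v
phi = 8.8670e+12 * 2655
phi = 2.3542e+16 /cm^2/s

2.3542e+16


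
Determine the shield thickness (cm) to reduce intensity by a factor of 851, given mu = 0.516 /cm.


x = ln(factor) / mu
x = ln(851) / 0.516
x = 13.074 cm

13.074


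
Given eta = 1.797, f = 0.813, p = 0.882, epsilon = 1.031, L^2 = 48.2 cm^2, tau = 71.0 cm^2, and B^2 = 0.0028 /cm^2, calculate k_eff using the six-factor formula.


k_inf = eta*f*p*eps = 1.797*0.813*0.882*1.031 = 1.328513
P_TNL = 1/(1 + L^2*B^2) = 1/(1 + 48.2*0.0028) = 0.8810883
P_FNL = exp(-B^2*tau) = exp(-0.0028*71.0) = 0.8197138
k_eff = k_inf * P_TNL * P_FNL = 1.328513 * 0.8810883 * 0.8197138
k_eff = 0.95951

0.95951


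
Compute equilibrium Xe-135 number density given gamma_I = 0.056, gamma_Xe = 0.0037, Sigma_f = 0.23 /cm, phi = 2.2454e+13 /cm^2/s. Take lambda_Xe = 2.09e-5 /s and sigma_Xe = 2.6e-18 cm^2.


Xe_eq = (gamma_I + gamma_Xe) * Sigma_f * phi / (lambda_Xe + sigma_Xe * phi)
Numerator = (0.056 + 0.0037) * 0.23 * 2.2454e+13 = 3.083159e+11
Denominator = 2.09e-5 + 2.6e-18 * 2.2454e+13 = 7.928040e-05
Xe_eq = 3.083159e+11 / 7.928040e-05 = 3.8889e+15 /cm^3

3.8889e+15


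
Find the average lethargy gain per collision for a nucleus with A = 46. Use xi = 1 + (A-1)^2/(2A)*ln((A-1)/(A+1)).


xi = 1 + (A-1)^2/(2A) * ln((A-1)/(A+1))
xi = 1 + (46-1)^2/(2*46) * ln((46-1)/(46 +1))
xi = 0.042855

0.042855


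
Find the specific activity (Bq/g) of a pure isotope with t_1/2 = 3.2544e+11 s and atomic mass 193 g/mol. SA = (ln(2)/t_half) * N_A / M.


lambda = ln(2) / t_half = ln(2) / 3.2544e+11 = 2.129877e-12 /s
SA = lambda * N_A / M
SA = 2.129877e-12 * 6.022e23 / 193
SA = 6.6457e+09 Bq/g

6.6457e+09


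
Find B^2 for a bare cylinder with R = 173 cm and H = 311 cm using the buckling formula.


B^2 = (2.405/R)^2 + (pi/H)^2
B^2 = (2.405/173)^2 + (pi/311)^2
B^2 = 2.9530e-04 /cm^2

2.9530e-04


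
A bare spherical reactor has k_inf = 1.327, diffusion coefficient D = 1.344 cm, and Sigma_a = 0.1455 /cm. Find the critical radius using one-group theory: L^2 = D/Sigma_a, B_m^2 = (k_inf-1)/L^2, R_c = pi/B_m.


L^2 = D / Sigma_a = 1.344 / 0.1455 = 9.237113 cm^2
B_m^2 = (k_inf - 1) / L^2 = (1.327 - 1) / 9.237113 = 0.03540067 /cm^2
For a bare sphere: B_g = pi/R, so R_c = pi / sqrt(B_m^2)
R_c = pi / sqrt(0.03540067) = 16.697 cm

16.697


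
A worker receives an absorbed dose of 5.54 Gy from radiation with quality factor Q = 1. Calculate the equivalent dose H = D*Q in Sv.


H = D * Q
H = 5.54 * 1
H = 5.5400 Sv

5.5400


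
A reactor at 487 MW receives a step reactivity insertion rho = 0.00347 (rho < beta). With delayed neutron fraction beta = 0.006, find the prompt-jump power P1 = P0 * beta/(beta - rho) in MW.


P1/P0 = beta / (beta - rho)
P1/P0 = 0.006 / (0.006 - 0.00347) = 2.371542
P1 = 487 * 2.371542 = 1154.9 MW

1154.9


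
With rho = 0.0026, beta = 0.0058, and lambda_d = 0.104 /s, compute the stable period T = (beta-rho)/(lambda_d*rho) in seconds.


T = (beta - rho) / (lambda_d * rho)
T = (0.0058 - 0.0026) / (0.104 * 0.0026)
T = 11.834 s

11.834


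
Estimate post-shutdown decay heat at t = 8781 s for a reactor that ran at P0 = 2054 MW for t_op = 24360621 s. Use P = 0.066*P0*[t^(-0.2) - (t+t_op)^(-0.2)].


P/P0 = 0.066 * [t^(-0.2) - (t + t_op)^(-0.2)]
P/P0 = 0.066 * [8781^(-0.2) - (8781 + 24360621)^(-0.2)]
P/P0 = 0.066 * [0.1626639 - 0.03331433] = 0.008537072
P = 2054 * 0.008537072 = 17.535 MW

17.535


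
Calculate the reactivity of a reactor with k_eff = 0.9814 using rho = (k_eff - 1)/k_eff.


rho = (k_eff - 1) / k_eff
rho = (0.9814 - 1) / 0.9814
rho = -0.018953

-0.018953


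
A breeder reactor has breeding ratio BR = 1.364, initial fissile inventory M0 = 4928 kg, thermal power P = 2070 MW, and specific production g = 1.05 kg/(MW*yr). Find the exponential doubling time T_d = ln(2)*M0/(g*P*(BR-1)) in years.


Breeding gain G = BR - 1 = 1.364 - 1 = 0.364
Fissile production rate = g * P * G = 1.05 * 2070 * 0.364 = 791.154 kg/yr
T_d = ln(2) * M0 / (g * P * G)
T_d = ln(2) * 4928 / 791.154 = 4.3175 yr

4.3175


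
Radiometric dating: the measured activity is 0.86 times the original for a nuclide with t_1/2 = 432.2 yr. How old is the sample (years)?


lambda = ln(2) / t_half = ln(2) / 432.2 = 0.001603765 /yr
t = -ln(A/A0) / lambda
t = -ln(0.86) / 0.001603765
t = 94.043 yr

94.043


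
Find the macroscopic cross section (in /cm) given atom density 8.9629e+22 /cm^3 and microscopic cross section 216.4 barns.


Sigma = N * sigma_barns * 1e-24
Sigma = 8.9629e+22 * 216.4 * 1e-24
Sigma = 19.396 /cm

19.396


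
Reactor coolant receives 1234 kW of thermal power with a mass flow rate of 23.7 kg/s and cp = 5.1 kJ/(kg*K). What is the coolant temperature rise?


dT = Q / (m_dot * cp)
dT = 1234 / (23.7 * 5.1)
dT = 10.209 C

10.209


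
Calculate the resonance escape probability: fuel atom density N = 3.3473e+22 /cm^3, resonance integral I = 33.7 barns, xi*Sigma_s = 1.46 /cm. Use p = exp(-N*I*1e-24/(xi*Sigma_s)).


p = exp(-N * I * 1e-24 / (xi*Sigma_s))
p = exp(-3.3473e+22 * 33.7 * 1e-24 / 1.46)
p = 0.46180

0.46180


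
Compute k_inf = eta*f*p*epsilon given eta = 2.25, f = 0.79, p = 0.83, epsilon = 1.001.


k_inf = eta * f * p * epsilon
k_inf = 2.25 * 0.79 * 0.83 * 1.001
k_inf = 1.4768

1.4768


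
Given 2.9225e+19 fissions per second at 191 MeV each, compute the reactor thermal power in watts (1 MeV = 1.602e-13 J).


P = fission_rate * E_MeV * 1.602e-13
P = 2.9225e+19 * 191 * 1.602e-13
P = 8.9423e+08 W

8.9423e+08


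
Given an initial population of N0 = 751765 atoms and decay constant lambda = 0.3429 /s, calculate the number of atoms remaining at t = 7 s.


N = N0 * exp(-lambda * t)
N = 751765 * exp(-0.3429 * 7)
N = 68178

68178


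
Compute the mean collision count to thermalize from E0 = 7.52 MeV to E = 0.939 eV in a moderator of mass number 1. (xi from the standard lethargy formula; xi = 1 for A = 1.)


xi = 1 + (A-1)^2/(2A)*ln((A-1)/(A+1)) = 1 (for A = 1)
n = ln(E0/E) / xi
n = ln(7.52e6 / 0.939) / 1
n = ln(8.008520e+06) / 1 = 15.896

15.896


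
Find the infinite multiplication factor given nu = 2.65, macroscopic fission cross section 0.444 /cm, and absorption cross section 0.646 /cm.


k_inf = nu * Sigma_f / Sigma_a
k_inf = 2.65 * 0.444 / 0.646
k_inf = 1.8214

1.8214


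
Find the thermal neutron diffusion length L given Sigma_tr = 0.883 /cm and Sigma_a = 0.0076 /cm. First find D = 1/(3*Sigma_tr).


D = 1 / (3 * Sigma_tr) = 1 / (3 * 0.883) = 0.3775009 cm
L = sqrt(D / Sigma_a)
L = sqrt(0.3775009 / 0.0076)
L = 7.0478 cm

7.0478


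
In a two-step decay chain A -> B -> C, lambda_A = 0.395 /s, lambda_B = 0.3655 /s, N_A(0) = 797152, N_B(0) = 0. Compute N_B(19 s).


N_B(t) = lambda_A * N_A0 / (lambda_B - lambda_A) * [exp(-lambda_A*t) - exp(-lambda_B*t)]
exp(-0.395*19) = 5.503259e-04; exp(-0.3655*19) = 9.639222e-04
N_B = 0.395 * 797152 / (0.3655 - 0.395) * (5.503259e-04 - 9.639222e-04)
N_B = 4414.6

4414.6


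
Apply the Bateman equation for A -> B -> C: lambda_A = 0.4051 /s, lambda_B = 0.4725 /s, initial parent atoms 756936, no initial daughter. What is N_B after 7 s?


N_B(t) = lambda_A * N_A0 / (lambda_B - lambda_A) * [exp(-lambda_A*t) - exp(-lambda_B*t)]
exp(-0.4051*7) = 0.05867744; exp(-0.4725*7) = 0.03660758
N_B = 0.4051 * 756936 / (0.4725 - 0.4051) * (0.05867744 - 0.03660758)
N_B = 100406

100406


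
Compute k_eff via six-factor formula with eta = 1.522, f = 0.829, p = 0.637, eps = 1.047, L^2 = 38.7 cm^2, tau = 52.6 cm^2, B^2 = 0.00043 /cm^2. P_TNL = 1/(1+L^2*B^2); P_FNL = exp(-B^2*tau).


k_inf = eta*f*p*eps = 1.522*0.829*0.637*1.047 = 0.8415023
P_TNL = 1/(1 + L^2*B^2) = 1/(1 + 38.7*0.00043) = 0.9836314
P_FNL = exp(-B^2*tau) = exp(-0.00043*52.6) = 0.9776359
k_eff = k_inf * P_TNL * P_FNL = 0.8415023 * 0.9836314 * 0.9776359
k_eff = 0.80922

0.80922


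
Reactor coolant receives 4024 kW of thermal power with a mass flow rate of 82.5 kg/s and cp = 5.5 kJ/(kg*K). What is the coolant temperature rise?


dT = Q / (m_dot * cp)
dT = 4024 / (82.5 * 5.5)
dT = 8.8683 C

8.8683


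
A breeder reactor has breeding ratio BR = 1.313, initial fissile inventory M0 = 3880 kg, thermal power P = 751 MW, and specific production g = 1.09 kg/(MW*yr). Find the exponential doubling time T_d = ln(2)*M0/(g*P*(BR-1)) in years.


Breeding gain G = BR - 1 = 1.313 - 1 = 0.313
Fissile production rate = g * P * G = 1.09 * 751 * 0.313 = 256.21867 kg/yr
T_d = ln(2) * M0 / (g * P * G)
T_d = ln(2) * 3880 / 256.21867 = 10.497 yr

10.497


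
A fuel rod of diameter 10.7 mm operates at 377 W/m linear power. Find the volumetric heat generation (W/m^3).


r = D / 2 / 1000 = 10.7 / 2 / 1000 = 0.00535 m
q''' = q' / (pi * r^2)
q''' = 377 / (pi * 0.00535^2)
q''' = 4.1926e+06 W/m^3

4.1926e+06


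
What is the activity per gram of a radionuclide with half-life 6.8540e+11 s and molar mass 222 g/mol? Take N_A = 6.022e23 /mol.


lambda = ln(2) / t_half = ln(2) / 6.8540e+11 = 1.011303e-12 /s
SA = lambda * N_A / M
SA = 1.011303e-12 * 6.022e23 / 222
SA = 2.7433e+09 Bq/g

2.7433e+09


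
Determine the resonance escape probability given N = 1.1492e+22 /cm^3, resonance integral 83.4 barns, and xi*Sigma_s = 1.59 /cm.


p = exp(-N * I * 1e-24 / (xi*Sigma_s))
p = exp(-1.1492e+22 * 83.4 * 1e-24 / 1.59)
p = 0.54728

0.54728


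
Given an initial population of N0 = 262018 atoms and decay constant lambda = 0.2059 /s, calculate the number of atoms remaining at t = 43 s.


N = N0 * exp(-lambda * t)
N = 262018 * exp(-0.2059 * 43)
N = 37.430

37.430


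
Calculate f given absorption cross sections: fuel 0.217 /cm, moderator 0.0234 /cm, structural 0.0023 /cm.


f = Sigma_a_fuel / (Sigma_a_fuel + Sigma_a_mod + Sigma_a_other)
f = 0.217 / (0.217 + 0.0234 + 0.0023)
f = 0.89411

0.89411


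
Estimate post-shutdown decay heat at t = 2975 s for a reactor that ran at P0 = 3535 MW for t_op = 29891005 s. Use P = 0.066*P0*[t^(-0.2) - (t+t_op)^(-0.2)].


P/P0 = 0.066 * [t^(-0.2) - (t + t_op)^(-0.2)]
P/P0 = 0.066 * [2975^(-0.2) - (2975 + 29891005)^(-0.2)]
P/P0 = 0.066 * [0.2019773 - 0.03198035] = 0.01121980
P = 3535 * 0.01121980 = 39.662 MW

39.662


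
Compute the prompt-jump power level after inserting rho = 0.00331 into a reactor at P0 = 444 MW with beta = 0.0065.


P1/P0 = beta / (beta - rho)
P1/P0 = 0.0065 / (0.0065 - 0.00331) = 2.037618
P1 = 444 * 2.037618 = 904.70 MW

904.70


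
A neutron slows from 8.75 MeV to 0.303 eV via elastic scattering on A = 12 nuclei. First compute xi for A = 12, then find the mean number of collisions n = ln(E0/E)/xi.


xi = 1 + (A-1)^2/(2A)*ln((A-1)/(A+1)) = 0.1577690 (for A = 12)
n = ln(E0/E) / xi
n = ln(8.75e6 / 0.303) / 0.1577690
n = ln(2.887789e+07) / 0.1577690 = 108.88

108.88


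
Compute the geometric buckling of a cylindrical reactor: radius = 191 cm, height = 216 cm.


B^2 = (2.405/R)^2 + (pi/H)^2
B^2 = (2.405/191)^2 + (pi/216)^2
B^2 = 3.7009e-04 /cm^2

3.7009e-04


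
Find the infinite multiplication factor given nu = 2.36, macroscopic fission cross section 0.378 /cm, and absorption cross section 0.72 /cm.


k_inf = nu * Sigma_f / Sigma_a
k_inf = 2.36 * 0.378 / 0.72
k_inf = 1.2390

1.2390


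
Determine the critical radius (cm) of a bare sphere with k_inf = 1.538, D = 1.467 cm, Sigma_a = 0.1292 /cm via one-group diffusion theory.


L^2 = D / Sigma_a = 1.467 / 0.1292 = 11.35449 cm^2
B_m^2 = (k_inf - 1) / L^2 = (1.538 - 1) / 11.35449 = 0.04738214 /cm^2
For a bare sphere: B_g = pi/R, so R_c = pi / sqrt(B_m^2)
R_c = pi / sqrt(0.04738214) = 14.433 cm

14.433


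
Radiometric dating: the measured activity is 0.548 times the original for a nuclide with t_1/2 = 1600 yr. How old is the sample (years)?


lambda = ln(2) / t_half = ln(2) / 1600 = 4.332170e-04 /yr
t = -ln(A/A0) / lambda
t = -ln(0.548) / 4.332170e-04
t = 1388.4 yr

1388.4


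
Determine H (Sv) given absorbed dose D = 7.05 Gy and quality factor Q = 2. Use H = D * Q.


H = D * Q
H = 7.05 * 2
H = 14.100 Sv

14.100


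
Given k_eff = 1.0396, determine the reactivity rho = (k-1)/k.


rho = (k_eff - 1) / k_eff
rho = (1.0396 - 1) / 1.0396
rho = 0.038092

0.038092


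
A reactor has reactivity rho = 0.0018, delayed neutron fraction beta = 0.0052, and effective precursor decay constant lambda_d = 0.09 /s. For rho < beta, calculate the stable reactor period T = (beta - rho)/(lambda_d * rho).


T = (beta - rho) / (lambda_d * rho)
T = (0.0052 - 0.0018) / (0.09 * 0.0018)
T = 20.988 s

20.988


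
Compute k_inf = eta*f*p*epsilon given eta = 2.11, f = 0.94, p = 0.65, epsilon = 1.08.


k_inf = eta * f * p * epsilon
k_inf = 2.11 * 0.94 * 0.65 * 1.08
k_inf = 1.3923

1.3923


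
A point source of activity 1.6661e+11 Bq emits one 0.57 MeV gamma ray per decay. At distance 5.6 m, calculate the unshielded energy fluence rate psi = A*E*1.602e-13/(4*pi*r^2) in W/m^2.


psi = A * E * 1.602e-13 / (4*pi*r^2)
psi = 1.6661e+11 * 0.57 * 1.602e-13 / (4*pi*5.6^2)
psi = 3.8606e-05 W/m^2

3.8606e-05


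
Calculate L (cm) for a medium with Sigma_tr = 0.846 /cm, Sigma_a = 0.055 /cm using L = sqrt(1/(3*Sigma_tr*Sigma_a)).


D = 1 / (3 * Sigma_tr) = 1 / (3 * 0.846) = 0.3940110 cm
L = sqrt(D / Sigma_a)
L = sqrt(0.3940110 / 0.055)
L = 2.6765 cm

2.6765


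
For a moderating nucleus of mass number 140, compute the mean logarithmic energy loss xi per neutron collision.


xi = 1 + (A-1)^2/(2A) * ln((A-1)/(A+1))
xi = 1 + (140-1)^2/(2*140) * ln((140-1)/(140 +1))
xi = 0.014218

0.014218


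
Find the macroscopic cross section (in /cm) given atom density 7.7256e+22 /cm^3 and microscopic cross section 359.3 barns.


Sigma = N * sigma_barns * 1e-24
Sigma = 7.7256e+22 * 359.3 * 1e-24
Sigma = 27.758 /cm

27.758


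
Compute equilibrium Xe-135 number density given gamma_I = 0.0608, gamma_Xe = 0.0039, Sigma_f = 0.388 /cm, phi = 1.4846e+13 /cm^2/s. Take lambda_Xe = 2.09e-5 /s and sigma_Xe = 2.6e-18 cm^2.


Xe_eq = (gamma_I + gamma_Xe) * Sigma_f * phi / (lambda_Xe + sigma_Xe * phi)
Numerator = (0.0608 + 0.0039) * 0.388 * 1.4846e+13 = 3.726880e+11
Denominator = 2.09e-5 + 2.6e-18 * 1.4846e+13 = 5.949960e-05
Xe_eq = 3.726880e+11 / 5.949960e-05 = 6.2637e+15 /cm^3

6.2637e+15


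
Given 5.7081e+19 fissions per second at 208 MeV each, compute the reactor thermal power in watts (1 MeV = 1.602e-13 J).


P = fission_rate * E_MeV * 1.602e-13
P = 5.7081e+19 * 208 * 1.602e-13
P = 1.9020e+09 W

1.9020e+09


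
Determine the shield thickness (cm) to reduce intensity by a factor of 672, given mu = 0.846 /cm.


x = ln(factor) / mu
x = ln(672) / 0.846
x = 7.6953 cm

7.6953


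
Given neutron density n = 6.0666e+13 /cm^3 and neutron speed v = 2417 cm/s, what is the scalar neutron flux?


phi = n * v
phi = 6.0666e+13 * 2417
phi = 1.4663e+17 /cm^2/s

1.4663e+17


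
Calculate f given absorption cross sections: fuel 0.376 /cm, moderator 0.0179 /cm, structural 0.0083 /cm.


f = Sigma_a_fuel / (Sigma_a_fuel + Sigma_a_mod + Sigma_a_other)
f = 0.376 / (0.376 + 0.0179 + 0.0083)
f = 0.93486

0.93486


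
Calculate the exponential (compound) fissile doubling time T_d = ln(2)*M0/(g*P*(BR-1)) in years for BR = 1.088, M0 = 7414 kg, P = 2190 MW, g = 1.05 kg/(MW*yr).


Breeding gain G = BR - 1 = 1.088 - 1 = 0.088
Fissile production rate = g * P * G = 1.05 * 2190 * 0.088 = 202.356 kg/yr
T_d = ln(2) * M0 / (g * P * G)
T_d = ln(2) * 7414 / 202.356 = 25.396 yr

25.396


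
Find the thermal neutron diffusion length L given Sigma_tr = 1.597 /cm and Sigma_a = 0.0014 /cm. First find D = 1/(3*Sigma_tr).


D = 1 / (3 * Sigma_tr) = 1 / (3 * 1.597) = 0.2087247 cm
L = sqrt(D / Sigma_a)
L = sqrt(0.2087247 / 0.0014)
L = 12.210 cm

12.210


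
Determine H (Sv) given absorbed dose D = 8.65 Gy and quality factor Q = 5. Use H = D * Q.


H = D * Q
H = 8.65 * 5
H = 43.250 Sv

43.250


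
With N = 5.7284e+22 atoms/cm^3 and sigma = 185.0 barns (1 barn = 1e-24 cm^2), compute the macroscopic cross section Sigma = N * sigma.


Sigma = N * sigma_barns * 1e-24
Sigma = 5.7284e+22 * 185.0 * 1e-24
Sigma = 10.598 /cm

10.598


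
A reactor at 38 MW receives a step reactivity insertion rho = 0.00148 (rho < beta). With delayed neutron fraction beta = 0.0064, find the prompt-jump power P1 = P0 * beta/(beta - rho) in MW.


P1/P0 = beta / (beta - rho)
P1/P0 = 0.0064 / (0.0064 - 0.00148) = 1.300813
P1 = 38 * 1.300813 = 49.431 MW

49.431


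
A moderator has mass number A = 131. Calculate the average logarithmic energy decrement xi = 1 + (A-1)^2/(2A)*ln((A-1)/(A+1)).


xi = 1 + (A-1)^2/(2A) * ln((A-1)/(A+1))
xi = 1 + (131-1)^2/(2*131) * ln((131-1)/(131 +1))
xi = 0.015190

0.015190


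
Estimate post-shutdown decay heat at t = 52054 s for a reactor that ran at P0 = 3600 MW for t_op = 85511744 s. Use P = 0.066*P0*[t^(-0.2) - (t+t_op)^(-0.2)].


P/P0 = 0.066 * [t^(-0.2) - (t + t_op)^(-0.2)]
P/P0 = 0.066 * [52054^(-0.2) - (52054 + 85511744)^(-0.2)]
P/P0 = 0.066 * [0.1139486 - 0.02591445] = 0.005810254
P = 3600 * 0.005810254 = 20.917 MW

20.917


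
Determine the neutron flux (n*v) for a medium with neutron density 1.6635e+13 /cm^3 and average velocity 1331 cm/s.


phi = n * v
phi = 1.6635e+13 * 1331
phi = 2.2141e+16 /cm^2/s

2.2141e+16


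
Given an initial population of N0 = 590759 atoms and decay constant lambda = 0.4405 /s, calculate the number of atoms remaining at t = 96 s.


N = N0 * exp(-lambda * t)
N = 590759 * exp(-0.4405 * 96)
N = 2.5466e-13

2.5466e-13


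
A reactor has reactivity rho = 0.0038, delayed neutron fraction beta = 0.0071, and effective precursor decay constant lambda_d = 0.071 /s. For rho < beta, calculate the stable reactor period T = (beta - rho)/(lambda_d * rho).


T = (beta - rho) / (lambda_d * rho)
T = (0.0071 - 0.0038) / (0.071 * 0.0038)
T = 12.231 s

12.231


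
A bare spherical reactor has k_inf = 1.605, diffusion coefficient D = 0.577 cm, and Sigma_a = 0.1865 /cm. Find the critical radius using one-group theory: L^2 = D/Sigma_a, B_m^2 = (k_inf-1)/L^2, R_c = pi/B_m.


L^2 = D / Sigma_a = 0.577 / 0.1865 = 3.093834 cm^2
B_m^2 = (k_inf - 1) / L^2 = (1.605 - 1) / 3.093834 = 0.1955502 /cm^2
For a bare sphere: B_g = pi/R, so R_c = pi / sqrt(B_m^2)
R_c = pi / sqrt(0.1955502) = 7.1043 cm

7.1043


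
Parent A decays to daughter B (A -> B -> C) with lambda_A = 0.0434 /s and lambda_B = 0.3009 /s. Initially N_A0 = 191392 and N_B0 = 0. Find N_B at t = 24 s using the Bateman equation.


N_B(t) = lambda_A * N_A0 / (lambda_B - lambda_A) * [exp(-lambda_A*t) - exp(-lambda_B*t)]
exp(-0.0434*24) = 0.3528896; exp(-0.3009*24) = 7.306325e-04
N_B = 0.0434 * 191392 / (0.3009 - 0.0434) * (0.3528896 - 7.306325e-04)
N_B = 11360

11360


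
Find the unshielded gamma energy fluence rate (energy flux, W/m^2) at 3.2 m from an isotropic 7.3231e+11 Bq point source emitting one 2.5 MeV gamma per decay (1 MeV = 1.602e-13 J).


psi = A * E * 1.602e-13 / (4*pi*r^2)
psi = 7.3231e+11 * 2.5 * 1.602e-13 / (4*pi*3.2^2)
psi = 0.0022792 W/m^2

0.0022792


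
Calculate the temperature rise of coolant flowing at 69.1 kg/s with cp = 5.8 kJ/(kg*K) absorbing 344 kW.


dT = Q / (m_dot * cp)
dT = 344 / (69.1 * 5.8)
dT = 0.85833 C

0.85833


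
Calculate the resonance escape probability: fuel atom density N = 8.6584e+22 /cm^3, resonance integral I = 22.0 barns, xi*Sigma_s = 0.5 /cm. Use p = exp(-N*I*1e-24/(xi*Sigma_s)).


p = exp(-N * I * 1e-24 / (xi*Sigma_s))
p = exp(-8.6584e+22 * 22.0 * 1e-24 / 0.5)
p = 0.022155

0.022155
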